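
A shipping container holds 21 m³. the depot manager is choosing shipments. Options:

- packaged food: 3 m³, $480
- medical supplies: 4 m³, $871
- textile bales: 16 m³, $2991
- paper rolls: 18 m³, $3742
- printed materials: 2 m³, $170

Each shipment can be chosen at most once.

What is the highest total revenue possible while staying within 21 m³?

4222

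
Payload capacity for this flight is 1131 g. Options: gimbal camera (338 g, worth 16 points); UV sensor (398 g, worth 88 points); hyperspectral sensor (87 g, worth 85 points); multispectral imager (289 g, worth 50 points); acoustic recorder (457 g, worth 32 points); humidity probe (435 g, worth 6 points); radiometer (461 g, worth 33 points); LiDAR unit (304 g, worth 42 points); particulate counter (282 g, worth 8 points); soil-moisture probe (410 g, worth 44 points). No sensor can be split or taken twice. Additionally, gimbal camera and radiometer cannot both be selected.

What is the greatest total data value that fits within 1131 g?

Taking UV sensor + hyperspectral sensor + multispectral imager + LiDAR unit: 1078 g used, 265 in data value.
Next best is gimbal camera + UV sensor + hyperspectral sensor + multispectral imager at 239 (1112 g) — short by 26.

265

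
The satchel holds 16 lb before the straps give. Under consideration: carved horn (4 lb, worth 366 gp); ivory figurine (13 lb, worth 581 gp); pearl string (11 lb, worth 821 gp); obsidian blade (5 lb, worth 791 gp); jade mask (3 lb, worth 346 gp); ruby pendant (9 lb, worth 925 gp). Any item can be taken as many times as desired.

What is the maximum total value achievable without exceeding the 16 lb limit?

2373

3×obsidian blade uses 15 of the 16 lb and totals 2373.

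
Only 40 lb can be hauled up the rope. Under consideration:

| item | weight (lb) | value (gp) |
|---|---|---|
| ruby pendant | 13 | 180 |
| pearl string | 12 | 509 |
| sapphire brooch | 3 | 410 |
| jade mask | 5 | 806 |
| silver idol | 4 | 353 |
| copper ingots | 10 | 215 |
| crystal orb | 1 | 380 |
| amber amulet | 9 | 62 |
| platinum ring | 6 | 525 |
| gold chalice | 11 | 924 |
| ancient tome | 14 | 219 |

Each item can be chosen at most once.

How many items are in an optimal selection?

7

The maximum value within 40 lb is 3613.
sapphire brooch + jade mask + silver idol + copper ingots + crystal orb + platinum ring + gold chalice hits 3613 at 40 lb.
Any selection reaching 3613 contains exactly 7 items.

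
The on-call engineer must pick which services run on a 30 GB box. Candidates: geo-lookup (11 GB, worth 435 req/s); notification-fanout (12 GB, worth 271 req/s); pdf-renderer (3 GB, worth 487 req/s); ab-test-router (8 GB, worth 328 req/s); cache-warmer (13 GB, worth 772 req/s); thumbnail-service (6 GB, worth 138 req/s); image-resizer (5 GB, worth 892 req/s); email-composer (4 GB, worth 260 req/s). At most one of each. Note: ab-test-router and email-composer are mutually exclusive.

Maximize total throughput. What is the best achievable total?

Greedy by ratio would take pdf-renderer + cache-warmer + image-resizer + email-composer: 25 GB used, total 2411.
Replace email-composer with ab-test-router: the trade gains 68 net, giving 2479 at 29 GB.

2479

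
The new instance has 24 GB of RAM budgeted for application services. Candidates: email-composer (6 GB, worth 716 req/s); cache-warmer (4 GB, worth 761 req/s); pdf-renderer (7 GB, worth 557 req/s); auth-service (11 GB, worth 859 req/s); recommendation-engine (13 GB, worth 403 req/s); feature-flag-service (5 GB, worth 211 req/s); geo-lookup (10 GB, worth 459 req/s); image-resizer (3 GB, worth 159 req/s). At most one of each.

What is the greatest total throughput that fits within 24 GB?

A density-first pass picks email-composer + cache-warmer + pdf-renderer + image-resizer — 2193 at 20 GB.
Dropping pdf-renderer frees 7 GB; slotting in auth-service (11 GB) lifts the total to 2495 at 24 GB.
An exhaustive check of the 256 subsets confirms 2495.

2495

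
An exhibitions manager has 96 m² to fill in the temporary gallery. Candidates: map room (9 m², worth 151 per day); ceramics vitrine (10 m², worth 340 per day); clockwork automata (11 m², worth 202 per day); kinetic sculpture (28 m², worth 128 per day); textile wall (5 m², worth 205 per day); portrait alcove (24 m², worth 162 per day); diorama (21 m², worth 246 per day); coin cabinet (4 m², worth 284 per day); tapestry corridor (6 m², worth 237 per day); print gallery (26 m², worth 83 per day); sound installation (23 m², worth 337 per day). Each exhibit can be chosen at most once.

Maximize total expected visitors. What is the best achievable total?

Map room + ceramics vitrine + clockwork automata + textile wall + diorama + coin cabinet + tapestry corridor + sound installation uses 89 of the 96 m² and totals 2002.
Every other selection either busts 96 m² or fails to beat 2002.

2002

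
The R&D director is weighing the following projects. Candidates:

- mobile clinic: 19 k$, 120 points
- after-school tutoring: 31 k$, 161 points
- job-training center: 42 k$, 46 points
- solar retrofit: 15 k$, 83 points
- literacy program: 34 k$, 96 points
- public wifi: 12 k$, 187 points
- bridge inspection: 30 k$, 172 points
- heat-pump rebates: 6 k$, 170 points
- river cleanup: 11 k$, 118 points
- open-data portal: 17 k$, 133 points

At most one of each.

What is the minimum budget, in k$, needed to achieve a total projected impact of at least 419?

Need the lightest bundle worth ≥ 419.
public wifi + heat-pump rebates + river cleanup: 475 projected impact at 29 k$.
No combination under 29 k$ hits 419.

29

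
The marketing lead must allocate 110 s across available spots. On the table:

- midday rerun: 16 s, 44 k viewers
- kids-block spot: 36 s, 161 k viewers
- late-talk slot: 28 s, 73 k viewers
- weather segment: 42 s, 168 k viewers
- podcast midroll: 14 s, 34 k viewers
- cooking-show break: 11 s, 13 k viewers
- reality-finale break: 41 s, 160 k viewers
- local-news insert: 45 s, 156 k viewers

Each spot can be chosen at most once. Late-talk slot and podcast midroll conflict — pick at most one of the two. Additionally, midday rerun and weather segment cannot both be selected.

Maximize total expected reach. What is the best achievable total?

402

Density check — kids-block spot 4.47, weather segment 4.00, reality-finale break 3.90, local-news insert 3.47 are the best per s.
Taking kids-block spot + late-talk slot + weather segment: 106 s used, 402 in expected reach.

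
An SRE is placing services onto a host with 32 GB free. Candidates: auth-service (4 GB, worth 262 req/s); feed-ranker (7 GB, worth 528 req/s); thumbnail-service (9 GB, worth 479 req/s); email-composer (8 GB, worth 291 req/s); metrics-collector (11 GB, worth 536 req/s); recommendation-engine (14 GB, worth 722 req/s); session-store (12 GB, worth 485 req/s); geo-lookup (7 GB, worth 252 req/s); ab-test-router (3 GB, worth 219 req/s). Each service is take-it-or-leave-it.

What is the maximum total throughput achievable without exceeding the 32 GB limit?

Density check — feed-ranker 75.43, ab-test-router 73.00, auth-service 65.50 are the best per GB.
Greedy by ratio would take auth-service + feed-ranker + thumbnail-service + email-composer + ab-test-router: 31 GB used, total 1779.
Dropping email-composer and ab-test-router frees 11 GB; slotting in metrics-collector (11 GB) lifts the total to 1805 at 31 GB.
The closest alternative, auth-service + feed-ranker + metrics-collector + geo-lookup + ab-test-router, reaches only 1797.

1805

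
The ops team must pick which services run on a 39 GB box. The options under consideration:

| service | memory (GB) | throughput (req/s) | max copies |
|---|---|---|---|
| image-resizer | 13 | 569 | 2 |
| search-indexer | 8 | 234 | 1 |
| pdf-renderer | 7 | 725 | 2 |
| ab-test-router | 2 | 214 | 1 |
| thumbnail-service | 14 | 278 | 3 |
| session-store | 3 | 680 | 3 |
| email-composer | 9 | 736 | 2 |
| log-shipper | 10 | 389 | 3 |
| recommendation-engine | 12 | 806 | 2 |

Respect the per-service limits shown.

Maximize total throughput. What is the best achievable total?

4521

Ranking by ratio (throughput/GB): session-store 226.67, ab-test-router 107.00, pdf-renderer 103.57, email-composer 81.78.
Filling by ratio: 2×pdf-renderer + ab-test-router + 3×session-store + email-composer for 4440, with 5 GB left unused.
Dropping pdf-renderer frees 7 GB; slotting in recommendation-engine (12 GB) lifts the total to 4521 at 39 GB.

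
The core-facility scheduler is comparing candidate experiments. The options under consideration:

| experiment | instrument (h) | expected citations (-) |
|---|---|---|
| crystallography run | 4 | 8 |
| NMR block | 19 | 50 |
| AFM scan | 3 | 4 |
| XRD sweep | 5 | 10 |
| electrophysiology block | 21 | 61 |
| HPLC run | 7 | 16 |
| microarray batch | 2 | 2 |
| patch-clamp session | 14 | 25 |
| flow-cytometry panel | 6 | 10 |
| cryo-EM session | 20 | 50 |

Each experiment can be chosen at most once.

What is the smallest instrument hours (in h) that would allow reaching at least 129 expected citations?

Minimise h subject to total expected citations ≥ 129.
crystallography run + NMR block + XRD sweep + electrophysiology block: 129 expected citations at 49 h.
Any bundle with less than 49 h falls short of 129.

49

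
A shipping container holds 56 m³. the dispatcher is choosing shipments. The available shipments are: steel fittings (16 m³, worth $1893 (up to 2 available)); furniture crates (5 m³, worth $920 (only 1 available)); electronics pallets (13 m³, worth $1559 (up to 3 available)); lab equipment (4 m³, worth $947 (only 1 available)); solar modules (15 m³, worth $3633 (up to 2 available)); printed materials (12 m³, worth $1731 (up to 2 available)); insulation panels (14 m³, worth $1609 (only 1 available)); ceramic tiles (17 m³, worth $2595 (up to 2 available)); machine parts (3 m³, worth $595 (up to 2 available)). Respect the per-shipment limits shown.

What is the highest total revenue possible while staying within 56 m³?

Filling by ratio: furniture crates + lab equipment + 2×solar modules + 2×machine parts for 10323, with 11 m³ left unused.
The 6 m³ tied up in 2×machine parts is better spent on ceramic tiles — total rises to 11728 (56 m³).
Every other selection either busts 56 m³ or exceeds an availability limit or fails to beat 11728.

11728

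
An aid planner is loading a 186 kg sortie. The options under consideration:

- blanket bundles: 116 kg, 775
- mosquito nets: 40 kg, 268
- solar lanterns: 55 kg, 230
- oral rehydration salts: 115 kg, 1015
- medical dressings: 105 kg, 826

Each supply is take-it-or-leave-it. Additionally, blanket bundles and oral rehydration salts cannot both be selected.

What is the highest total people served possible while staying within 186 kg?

1283

Ranking by ratio (people served/kg): oral rehydration salts 8.83, medical dressings 7.87, mosquito nets 6.70, blanket bundles 6.68.
Best packing: mosquito nets + oral rehydration salts — 155 kg, 1283 total.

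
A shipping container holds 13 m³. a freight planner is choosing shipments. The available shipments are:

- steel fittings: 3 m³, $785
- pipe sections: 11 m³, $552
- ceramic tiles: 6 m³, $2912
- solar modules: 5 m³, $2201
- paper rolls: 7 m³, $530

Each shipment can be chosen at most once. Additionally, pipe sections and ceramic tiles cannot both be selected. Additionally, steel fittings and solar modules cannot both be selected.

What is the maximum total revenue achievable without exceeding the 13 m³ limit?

5113

Density check — ceramic tiles 485.33, solar modules 440.20, steel fittings 261.67, paper rolls 75.71 are the best per m³.
Ceramic tiles + solar modules uses 11 of the 13 m³ and totals 5113.
Next best is steel fittings + ceramic tiles at 3697 (9 m³) — short by 1416.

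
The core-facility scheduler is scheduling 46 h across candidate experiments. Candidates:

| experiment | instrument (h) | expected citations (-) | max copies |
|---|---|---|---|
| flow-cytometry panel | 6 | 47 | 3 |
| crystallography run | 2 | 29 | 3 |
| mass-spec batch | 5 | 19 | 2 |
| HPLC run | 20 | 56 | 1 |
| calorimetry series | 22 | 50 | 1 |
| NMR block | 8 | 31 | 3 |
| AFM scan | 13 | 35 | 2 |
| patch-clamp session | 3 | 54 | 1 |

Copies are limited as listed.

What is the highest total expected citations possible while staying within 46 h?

Density check — patch-clamp session 18.00, crystallography run 14.50, flow-cytometry panel 7.83, NMR block 3.88 are the best per h.
A density-first pass picks 3×flow-cytometry panel + 3×crystallography run + 2×NMR block + patch-clamp session — 344 at 43 h.
Dropping NMR block frees 8 h; slotting in 2×mass-spec batch (10 h) lifts the total to 351 at 45 h.
Every other selection either busts 46 h or exceeds an availability limit or fails to beat 351.

351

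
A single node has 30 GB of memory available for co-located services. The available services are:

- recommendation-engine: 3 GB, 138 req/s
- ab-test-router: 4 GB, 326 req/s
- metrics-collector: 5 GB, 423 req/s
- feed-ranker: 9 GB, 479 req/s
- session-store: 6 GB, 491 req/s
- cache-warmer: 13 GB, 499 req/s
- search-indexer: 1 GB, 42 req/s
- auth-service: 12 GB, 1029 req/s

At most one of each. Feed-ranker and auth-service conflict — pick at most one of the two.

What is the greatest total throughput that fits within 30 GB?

By throughput per GB: auth-service 85.75, metrics-collector 84.60, session-store 81.83 lead.
Best packing: recommendation-engine + ab-test-router + metrics-collector + session-store + auth-service — 30 GB, 2407 total.

2407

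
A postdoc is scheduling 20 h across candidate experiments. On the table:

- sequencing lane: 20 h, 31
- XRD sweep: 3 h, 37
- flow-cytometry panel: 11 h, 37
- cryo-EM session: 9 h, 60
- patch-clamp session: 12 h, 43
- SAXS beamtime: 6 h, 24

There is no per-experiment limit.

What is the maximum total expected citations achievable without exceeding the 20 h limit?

222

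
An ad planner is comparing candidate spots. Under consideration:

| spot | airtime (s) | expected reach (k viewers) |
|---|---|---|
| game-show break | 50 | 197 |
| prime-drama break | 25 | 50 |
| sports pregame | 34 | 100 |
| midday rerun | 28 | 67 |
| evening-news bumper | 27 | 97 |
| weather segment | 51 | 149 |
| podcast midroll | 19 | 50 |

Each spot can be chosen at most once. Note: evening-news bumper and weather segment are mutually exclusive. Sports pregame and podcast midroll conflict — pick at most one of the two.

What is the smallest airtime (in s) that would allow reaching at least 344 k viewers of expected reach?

Look for the lowest-airtime combination reaching 344.
game-show break + evening-news bumper + podcast midroll reaches 344 using 96 s.
No combination under 96 s hits 344.

96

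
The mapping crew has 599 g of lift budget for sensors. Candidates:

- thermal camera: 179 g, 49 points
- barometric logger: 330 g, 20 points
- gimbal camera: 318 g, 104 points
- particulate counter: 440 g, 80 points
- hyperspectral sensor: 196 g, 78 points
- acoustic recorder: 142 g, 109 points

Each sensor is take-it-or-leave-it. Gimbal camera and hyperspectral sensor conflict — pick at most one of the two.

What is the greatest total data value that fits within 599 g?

Taking thermal camera + hyperspectral sensor + acoustic recorder: 517 g used, 236 in data value.
The spare 82 g is too small for any remaining sensor, and no feasible exchange beats 236.

236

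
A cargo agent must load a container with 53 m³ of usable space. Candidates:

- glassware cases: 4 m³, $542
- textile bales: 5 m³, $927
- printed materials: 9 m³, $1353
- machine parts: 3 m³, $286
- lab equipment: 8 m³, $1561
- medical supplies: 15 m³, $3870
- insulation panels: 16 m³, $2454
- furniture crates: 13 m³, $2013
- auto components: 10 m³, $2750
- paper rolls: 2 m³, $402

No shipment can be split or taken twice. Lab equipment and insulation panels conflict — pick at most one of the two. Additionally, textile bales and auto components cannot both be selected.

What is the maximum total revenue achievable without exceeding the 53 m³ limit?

11138

Best packing: glassware cases + lab equipment + medical supplies + furniture crates + auto components + paper rolls — 52 m³, 11138 total.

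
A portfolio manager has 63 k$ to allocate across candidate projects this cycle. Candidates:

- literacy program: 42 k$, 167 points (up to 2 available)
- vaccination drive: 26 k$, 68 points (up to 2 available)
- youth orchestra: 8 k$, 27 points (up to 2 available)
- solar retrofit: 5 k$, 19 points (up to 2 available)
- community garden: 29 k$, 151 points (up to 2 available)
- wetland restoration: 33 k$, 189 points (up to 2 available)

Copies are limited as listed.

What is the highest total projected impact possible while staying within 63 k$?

340

The ratio ordering already packs tightly: community garden + wetland restoration, 62 k$, 340.
Nothing else within 63 k$ beats 340.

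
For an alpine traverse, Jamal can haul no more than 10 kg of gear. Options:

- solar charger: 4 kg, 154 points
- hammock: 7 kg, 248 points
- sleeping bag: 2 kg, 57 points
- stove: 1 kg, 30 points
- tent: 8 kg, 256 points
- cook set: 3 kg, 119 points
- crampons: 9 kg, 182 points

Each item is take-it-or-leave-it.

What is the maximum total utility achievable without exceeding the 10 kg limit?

367

Ranking by ratio (utility/kg): cook set 39.67, solar charger 38.50, hammock 35.43, tent 32.00.
A density-first pass picks solar charger + sleeping bag + stove + cook set — 360 at 10 kg.
The 7 kg tied up in solar charger and sleeping bag and stove is better spent on hammock — total rises to 367 (10 kg).
That's the maximum — no swap from here does better than 367.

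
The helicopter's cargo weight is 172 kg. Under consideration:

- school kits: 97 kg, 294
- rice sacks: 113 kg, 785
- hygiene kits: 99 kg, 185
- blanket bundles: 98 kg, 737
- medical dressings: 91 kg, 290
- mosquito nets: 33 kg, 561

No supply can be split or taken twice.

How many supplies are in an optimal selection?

2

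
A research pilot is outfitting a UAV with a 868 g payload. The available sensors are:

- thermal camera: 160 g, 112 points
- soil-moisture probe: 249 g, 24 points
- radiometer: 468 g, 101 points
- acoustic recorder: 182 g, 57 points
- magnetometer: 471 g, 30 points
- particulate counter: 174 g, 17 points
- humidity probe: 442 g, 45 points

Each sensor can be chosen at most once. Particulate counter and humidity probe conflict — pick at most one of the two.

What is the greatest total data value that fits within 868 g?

The ratio ordering already packs tightly: thermal camera + radiometer + acoustic recorder, 810 g, 270.

270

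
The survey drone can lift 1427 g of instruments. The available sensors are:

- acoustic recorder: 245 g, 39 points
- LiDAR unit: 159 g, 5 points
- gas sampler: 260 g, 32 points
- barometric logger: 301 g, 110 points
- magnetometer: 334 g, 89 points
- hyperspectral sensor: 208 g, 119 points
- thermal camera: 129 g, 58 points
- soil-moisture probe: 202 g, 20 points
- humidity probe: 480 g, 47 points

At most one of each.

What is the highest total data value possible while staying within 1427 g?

435

Ranking by ratio (data value/g): hyperspectral sensor 0.57, thermal camera 0.45, barometric logger 0.37.
Acoustic recorder + barometric logger + magnetometer + hyperspectral sensor + thermal camera + soil-moisture probe uses 1419 of the 1427 g and totals 435.
Every other selection either busts 1427 g or fails to beat 435.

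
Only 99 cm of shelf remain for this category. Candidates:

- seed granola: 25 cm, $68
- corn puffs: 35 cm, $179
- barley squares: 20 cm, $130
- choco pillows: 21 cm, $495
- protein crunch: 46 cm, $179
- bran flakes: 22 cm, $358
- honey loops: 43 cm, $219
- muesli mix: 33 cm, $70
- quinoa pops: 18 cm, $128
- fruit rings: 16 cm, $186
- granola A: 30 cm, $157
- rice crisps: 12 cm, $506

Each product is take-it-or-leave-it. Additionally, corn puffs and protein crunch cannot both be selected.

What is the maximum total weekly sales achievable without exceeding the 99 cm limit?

1675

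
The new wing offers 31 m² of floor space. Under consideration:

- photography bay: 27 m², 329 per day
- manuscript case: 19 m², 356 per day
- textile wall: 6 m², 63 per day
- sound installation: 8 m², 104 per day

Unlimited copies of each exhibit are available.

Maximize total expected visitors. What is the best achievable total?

482

Ranking by ratio (expected visitors/m²): manuscript case 18.74, sound installation 13.00, photography bay 12.19.
A density-first pass picks manuscript case + sound installation — 460 at 27 m².
Dropping sound installation frees 8 m²; slotting in 2×textile wall (12 m²) lifts the total to 482 at 31 m².
That's the maximum — no swap from here does better than 482.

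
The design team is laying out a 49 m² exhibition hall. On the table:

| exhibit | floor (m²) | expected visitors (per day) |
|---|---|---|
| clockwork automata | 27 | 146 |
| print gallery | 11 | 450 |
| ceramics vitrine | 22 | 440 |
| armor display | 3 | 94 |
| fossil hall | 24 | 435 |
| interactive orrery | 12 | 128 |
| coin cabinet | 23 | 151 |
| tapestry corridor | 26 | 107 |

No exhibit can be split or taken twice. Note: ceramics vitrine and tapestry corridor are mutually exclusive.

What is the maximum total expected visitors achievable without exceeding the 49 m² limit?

Ranking by ratio (expected visitors/m²): print gallery 40.91, armor display 31.33, ceramics vitrine 20.00.
Print gallery + ceramics vitrine + armor display + interactive orrery uses 48 of the 49 m² and totals 1112.

1112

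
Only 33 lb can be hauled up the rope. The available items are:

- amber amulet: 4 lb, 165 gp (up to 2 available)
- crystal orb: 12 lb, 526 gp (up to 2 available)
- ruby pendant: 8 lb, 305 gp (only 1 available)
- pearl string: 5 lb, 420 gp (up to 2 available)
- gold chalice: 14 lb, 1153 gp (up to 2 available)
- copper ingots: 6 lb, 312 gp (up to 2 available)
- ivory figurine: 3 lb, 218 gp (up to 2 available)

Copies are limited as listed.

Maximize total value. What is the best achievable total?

2726

Ranking by ratio (value/lb): pearl string 84.00, gold chalice 82.36, ivory figurine 72.67.
The ratio heuristic lands on 2×pearl string + gold chalice + 2×ivory figurine (2429) but leaves 3 lb idle.
Replace pearl string and 2×ivory figurine with gold chalice: the trade gains 297 net, giving 2726 at 33 lb.
That's the maximum — no swap from here does better than 2726.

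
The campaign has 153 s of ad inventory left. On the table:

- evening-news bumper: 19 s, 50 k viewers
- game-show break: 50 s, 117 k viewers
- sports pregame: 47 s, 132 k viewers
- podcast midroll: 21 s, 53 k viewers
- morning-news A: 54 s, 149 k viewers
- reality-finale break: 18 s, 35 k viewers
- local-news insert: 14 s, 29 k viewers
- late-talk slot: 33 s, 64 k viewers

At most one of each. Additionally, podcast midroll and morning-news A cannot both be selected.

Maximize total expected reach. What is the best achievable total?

398

Taking game-show break + sports pregame + morning-news A: 151 s used, 398 in expected reach.
The closest alternative, evening-news bumper + sports pregame + morning-news A + reality-finale break + local-news insert, reaches only 395.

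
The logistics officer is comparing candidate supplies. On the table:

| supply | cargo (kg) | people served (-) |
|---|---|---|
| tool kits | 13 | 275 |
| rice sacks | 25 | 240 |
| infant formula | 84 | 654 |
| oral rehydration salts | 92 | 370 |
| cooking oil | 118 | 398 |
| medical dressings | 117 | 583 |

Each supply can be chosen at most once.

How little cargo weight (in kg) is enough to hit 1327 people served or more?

214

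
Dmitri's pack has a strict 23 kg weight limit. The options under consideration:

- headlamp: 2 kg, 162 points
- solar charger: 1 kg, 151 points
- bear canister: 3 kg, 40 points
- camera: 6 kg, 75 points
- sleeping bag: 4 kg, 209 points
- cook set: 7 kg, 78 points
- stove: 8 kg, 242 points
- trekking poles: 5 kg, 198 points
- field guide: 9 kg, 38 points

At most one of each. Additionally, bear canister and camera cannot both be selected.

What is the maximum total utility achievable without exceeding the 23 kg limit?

1002

By utility per kg: solar charger 151.00, headlamp 81.00, sleeping bag 52.25, trekking poles 39.60 lead.
Best packing: headlamp + solar charger + bear canister + sleeping bag + stove + trekking poles — 23 kg, 1002 total.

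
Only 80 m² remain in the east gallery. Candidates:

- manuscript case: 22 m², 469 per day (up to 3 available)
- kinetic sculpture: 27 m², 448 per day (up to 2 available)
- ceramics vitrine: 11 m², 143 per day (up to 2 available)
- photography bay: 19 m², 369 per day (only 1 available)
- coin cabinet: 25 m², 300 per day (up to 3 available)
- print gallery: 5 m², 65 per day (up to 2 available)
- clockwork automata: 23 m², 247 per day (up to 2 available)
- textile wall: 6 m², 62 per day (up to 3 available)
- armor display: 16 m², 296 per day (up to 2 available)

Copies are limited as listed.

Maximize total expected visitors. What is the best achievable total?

1603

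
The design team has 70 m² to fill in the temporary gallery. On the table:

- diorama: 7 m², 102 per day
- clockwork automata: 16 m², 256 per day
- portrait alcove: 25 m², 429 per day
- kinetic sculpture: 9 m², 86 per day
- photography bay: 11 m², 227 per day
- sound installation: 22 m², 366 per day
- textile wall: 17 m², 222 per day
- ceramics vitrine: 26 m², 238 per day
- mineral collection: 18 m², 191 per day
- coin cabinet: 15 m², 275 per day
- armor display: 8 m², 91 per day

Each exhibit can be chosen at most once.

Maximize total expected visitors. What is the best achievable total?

Density check — photography bay 20.64, coin cabinet 18.33, portrait alcove 17.16 are the best per m².
Best packing: clockwork automata + portrait alcove + photography bay + coin cabinet — 67 m², 1187 total.
That's the maximum — no swap from here does better than 1187.

1187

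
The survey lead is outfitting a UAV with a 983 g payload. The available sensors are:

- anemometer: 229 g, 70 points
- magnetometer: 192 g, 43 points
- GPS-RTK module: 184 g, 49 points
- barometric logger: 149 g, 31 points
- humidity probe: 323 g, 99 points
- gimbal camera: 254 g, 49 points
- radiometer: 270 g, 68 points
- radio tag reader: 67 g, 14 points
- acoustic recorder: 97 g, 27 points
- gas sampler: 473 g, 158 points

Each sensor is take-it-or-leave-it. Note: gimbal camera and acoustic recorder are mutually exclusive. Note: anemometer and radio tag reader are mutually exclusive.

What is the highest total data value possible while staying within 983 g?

Filling by ratio: humidity probe + radio tag reader + acoustic recorder + gas sampler for 298, with 23 g left unused.
Replace radio tag reader and acoustic recorder with GPS-RTK module: the trade gains 8 net, giving 306 at 980 g.

306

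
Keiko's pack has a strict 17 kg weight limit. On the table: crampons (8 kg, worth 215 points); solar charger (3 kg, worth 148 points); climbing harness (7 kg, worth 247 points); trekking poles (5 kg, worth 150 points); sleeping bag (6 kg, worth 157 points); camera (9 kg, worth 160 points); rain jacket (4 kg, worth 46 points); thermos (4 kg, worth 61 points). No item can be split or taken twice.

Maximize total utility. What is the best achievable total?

Taking the top-ratio items first gives solar charger + climbing harness + trekking poles for 545 (15 kg).
Replace trekking poles with sleeping bag: the trade gains 7 net, giving 552 at 16 kg.
That's the maximum — no swap from here does better than 552.

552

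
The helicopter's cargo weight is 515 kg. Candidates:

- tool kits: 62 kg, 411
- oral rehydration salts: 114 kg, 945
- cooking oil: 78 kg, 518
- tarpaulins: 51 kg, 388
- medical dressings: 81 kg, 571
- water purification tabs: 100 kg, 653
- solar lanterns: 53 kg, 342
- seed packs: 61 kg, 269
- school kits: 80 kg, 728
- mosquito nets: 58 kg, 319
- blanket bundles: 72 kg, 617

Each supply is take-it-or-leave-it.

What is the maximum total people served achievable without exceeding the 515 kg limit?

A density-first pass picks oral rehydration salts + cooking oil + tarpaulins + medical dressings + school kits + blanket bundles — 3767 at 476 kg.
Replace cooking oil with tool kits + solar lanterns: the trade gains 235 net, giving 4002 at 513 kg.
Every other selection either busts 515 kg or fails to beat 4002.

4002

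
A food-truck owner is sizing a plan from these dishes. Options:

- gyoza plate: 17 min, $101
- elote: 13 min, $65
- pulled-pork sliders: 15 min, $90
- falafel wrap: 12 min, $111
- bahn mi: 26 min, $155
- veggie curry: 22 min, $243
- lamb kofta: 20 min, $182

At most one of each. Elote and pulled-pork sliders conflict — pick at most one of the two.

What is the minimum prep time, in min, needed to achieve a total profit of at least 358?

42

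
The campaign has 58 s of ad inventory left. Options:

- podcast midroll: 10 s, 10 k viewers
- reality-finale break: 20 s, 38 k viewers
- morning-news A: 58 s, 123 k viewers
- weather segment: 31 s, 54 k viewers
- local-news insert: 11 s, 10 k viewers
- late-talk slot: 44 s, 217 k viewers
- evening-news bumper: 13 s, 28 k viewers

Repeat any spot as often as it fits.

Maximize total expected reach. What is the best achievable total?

245

Late-talk slot + evening-news bumper uses 57 of the 58 s and totals 245.
No other feasible combination exceeds 245.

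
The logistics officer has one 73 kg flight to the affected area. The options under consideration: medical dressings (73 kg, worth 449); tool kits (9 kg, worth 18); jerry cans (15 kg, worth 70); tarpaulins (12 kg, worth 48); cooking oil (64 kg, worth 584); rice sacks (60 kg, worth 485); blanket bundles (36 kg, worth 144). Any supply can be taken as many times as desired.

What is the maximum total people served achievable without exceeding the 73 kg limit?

The ratio ordering already packs tightly: tool kits + cooking oil, 73 kg, 602.
Every other selection either busts 73 kg or fails to beat 602.

602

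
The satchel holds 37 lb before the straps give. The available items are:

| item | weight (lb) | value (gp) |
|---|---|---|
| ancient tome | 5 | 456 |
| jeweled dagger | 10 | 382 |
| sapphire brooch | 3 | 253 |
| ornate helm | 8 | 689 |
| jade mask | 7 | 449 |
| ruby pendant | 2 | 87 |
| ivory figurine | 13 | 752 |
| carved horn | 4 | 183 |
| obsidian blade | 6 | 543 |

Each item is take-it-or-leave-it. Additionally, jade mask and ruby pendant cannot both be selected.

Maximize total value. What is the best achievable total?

2780

By value per lb: ancient tome 91.20, obsidian blade 90.50, ornate helm 86.12, sapphire brooch 84.33 lead.
Taking ancient tome + sapphire brooch + ornate helm + ruby pendant + ivory figurine + obsidian blade: 37 lb used, 2780 in value.
Runner-up ancient tome + sapphire brooch + ornate helm + ivory figurine + obsidian blade tops out at 2693.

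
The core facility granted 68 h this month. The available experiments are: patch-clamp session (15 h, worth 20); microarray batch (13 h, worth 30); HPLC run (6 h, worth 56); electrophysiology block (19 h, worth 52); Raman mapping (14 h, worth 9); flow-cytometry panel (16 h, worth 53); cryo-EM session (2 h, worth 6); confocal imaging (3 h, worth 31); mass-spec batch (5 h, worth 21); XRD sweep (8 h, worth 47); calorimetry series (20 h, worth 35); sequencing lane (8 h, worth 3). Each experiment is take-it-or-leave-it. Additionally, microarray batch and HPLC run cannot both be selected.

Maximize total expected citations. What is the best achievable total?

Best packing: HPLC run + electrophysiology block + flow-cytometry panel + cryo-EM session + confocal imaging + mass-spec batch + XRD sweep + sequencing lane — 67 h, 269 total.
The spare 1 h is too small for any remaining experiment, and no feasible exchange beats 269.

269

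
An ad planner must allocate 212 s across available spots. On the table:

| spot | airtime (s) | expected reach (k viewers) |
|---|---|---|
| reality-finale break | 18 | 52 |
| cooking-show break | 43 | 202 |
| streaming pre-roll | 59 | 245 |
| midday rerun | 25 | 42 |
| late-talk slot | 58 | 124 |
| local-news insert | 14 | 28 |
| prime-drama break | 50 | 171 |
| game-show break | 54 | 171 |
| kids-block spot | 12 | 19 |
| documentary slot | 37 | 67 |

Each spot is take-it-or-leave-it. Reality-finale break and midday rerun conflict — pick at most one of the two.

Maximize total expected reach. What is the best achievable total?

Taking cooking-show break + streaming pre-roll + prime-drama break + game-show break: 206 s used, 789 in expected reach.
Runner-up cooking-show break + streaming pre-roll + late-talk slot + prime-drama break tops out at 742.

789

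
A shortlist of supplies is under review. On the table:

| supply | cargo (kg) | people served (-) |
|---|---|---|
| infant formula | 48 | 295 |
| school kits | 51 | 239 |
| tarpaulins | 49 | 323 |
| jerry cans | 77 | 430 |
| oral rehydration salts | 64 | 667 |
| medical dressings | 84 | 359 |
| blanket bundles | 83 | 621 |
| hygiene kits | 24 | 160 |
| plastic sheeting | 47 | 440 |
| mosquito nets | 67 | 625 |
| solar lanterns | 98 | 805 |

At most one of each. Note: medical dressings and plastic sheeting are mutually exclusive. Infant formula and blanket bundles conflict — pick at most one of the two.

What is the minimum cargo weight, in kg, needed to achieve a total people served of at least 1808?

202

Need the lightest bundle worth ≥ 1808.
oral rehydration salts + hygiene kits + plastic sheeting + mosquito nets reaches 1892 using 202 kg.
No combination under 202 kg hits 1808.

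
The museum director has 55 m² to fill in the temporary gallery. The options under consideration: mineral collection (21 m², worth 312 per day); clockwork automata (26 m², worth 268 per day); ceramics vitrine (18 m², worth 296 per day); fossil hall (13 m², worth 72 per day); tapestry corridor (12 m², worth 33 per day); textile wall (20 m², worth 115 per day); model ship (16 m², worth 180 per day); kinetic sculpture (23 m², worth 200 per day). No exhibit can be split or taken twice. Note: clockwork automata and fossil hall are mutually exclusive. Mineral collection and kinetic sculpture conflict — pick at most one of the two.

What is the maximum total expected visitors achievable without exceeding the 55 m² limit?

788

The ratio ordering already packs tightly: mineral collection + ceramics vitrine + model ship, 55 m², 788.
Next best is mineral collection + ceramics vitrine + fossil hall at 680 (52 m²) — short by 108.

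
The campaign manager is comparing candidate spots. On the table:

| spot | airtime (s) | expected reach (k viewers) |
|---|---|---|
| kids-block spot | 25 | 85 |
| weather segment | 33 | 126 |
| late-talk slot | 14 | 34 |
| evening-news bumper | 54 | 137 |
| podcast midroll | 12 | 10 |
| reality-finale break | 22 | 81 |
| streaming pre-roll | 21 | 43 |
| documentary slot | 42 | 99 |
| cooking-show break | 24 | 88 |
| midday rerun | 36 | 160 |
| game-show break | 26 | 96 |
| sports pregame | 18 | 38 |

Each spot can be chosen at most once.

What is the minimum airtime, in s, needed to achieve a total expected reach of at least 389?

Look for the lowest-airtime combination reaching 389.
Taking weather segment + late-talk slot + reality-finale break + midday rerun gives 401 (≥ 389) for 105 s.
No combination under 105 s hits 389.

105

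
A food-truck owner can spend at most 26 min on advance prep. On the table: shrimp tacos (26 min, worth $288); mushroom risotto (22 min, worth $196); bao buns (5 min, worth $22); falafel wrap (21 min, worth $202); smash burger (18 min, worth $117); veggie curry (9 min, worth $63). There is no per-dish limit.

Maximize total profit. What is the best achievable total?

Best packing: shrimp tacos — 26 min, 288 total.

288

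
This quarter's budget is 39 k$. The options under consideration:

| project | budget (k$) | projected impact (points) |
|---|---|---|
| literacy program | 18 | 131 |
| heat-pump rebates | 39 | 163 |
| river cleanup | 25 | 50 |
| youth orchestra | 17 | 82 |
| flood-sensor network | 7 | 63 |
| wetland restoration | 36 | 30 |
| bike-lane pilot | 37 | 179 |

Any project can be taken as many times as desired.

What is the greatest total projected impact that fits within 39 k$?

320

The ratio heuristic lands on 5×flood-sensor network (315) but leaves 4 k$ idle.
The 14 k$ tied up in 2×flood-sensor network is better spent on literacy program — total rises to 320 (39 k$).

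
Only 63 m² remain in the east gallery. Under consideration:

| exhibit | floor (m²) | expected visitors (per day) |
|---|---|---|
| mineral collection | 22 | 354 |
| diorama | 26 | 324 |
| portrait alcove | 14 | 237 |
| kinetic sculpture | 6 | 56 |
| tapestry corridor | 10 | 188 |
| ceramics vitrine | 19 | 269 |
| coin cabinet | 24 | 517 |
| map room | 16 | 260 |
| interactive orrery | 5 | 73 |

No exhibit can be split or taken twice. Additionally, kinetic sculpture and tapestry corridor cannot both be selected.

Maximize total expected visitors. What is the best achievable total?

Best packing: mineral collection + tapestry corridor + coin cabinet + interactive orrery — 61 m², 1132 total.

1132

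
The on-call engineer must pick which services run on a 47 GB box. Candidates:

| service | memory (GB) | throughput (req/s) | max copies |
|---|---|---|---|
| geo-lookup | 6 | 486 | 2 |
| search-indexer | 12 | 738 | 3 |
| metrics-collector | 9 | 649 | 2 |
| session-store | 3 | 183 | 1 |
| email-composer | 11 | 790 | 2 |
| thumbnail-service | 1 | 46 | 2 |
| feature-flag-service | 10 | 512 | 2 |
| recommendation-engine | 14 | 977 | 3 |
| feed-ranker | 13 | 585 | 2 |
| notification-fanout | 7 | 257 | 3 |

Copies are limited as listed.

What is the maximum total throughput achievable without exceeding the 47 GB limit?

3434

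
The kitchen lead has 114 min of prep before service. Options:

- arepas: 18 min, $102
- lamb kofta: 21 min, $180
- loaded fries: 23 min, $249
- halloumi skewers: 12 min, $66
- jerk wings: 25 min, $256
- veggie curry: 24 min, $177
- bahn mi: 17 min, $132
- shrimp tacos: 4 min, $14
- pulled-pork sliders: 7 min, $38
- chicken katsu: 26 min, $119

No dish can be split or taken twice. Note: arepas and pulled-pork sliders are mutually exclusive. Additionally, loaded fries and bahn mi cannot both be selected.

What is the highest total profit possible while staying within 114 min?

966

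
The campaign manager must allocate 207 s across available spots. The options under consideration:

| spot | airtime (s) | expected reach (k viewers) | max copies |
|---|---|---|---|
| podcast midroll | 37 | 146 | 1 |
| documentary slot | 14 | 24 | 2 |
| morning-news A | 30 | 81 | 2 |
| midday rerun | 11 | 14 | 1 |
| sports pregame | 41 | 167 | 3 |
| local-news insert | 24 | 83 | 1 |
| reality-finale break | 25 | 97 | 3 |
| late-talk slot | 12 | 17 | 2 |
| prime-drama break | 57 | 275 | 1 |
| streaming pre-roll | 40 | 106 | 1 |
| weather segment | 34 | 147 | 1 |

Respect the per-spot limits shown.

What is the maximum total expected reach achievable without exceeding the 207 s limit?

880

A density-first pass picks 2×sports pregame + reality-finale break + prime-drama break + weather segment — 853 at 198 s.
Replace sports pregame with 2×reality-finale break: the trade gains 27 net, giving 880 at 207 s.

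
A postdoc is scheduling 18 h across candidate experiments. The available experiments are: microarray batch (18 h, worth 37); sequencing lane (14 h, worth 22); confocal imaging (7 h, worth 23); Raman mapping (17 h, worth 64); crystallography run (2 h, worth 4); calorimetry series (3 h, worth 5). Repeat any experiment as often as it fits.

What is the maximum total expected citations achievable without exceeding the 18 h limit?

Taking Raman mapping: 17 h used, 64 in expected citations.

64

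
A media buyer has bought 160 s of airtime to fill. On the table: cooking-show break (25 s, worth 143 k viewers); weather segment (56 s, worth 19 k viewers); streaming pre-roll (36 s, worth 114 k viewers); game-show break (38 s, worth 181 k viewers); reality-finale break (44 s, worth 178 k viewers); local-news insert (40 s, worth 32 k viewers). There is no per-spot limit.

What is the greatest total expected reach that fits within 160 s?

Ranking by ratio (expected reach/s): cooking-show break 5.72, game-show break 4.76, reality-finale break 4.05, streaming pre-roll 3.17.
6×cooking-show break uses 150 of the 160 s and totals 858.
The spare 10 s is too small for any remaining spot, and no exchange beats 858.

858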